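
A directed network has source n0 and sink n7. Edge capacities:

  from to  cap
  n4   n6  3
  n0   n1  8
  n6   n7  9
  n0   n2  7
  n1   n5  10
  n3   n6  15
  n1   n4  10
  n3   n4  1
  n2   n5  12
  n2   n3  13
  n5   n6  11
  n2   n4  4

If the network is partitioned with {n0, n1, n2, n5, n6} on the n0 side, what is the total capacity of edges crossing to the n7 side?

Edges leaving {n0, n1, n2, n5, n6}: n1→n4 (10), n2→n3 (13), n2→n4 (4), n6→n7 (9).
Cut capacity = 10 + 13 + 4 + 9 = 36.

36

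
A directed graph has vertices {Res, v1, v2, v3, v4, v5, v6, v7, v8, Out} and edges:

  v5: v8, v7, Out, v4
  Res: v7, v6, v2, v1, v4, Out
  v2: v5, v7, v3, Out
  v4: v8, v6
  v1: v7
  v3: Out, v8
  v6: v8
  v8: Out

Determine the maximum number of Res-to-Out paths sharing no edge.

3

Assign every edge capacity 1; by Menger, the answer equals the max flow.
Path Res→Out (+1); total 1.
Path Res→v2→Out (+1); total 2.
Path Res→v4→v8→Out (+1); total 3.
No residual Res→Out path; max flow = 3.
Certifying cut of size 3: {Res→Out, Res→v2, v8→Out}.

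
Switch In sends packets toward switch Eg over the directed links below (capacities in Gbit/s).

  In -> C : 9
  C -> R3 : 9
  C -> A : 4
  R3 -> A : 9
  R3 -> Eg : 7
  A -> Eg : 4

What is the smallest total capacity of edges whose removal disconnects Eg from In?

9

Augment In→C→R3→Eg: bottleneck 7, flow now 7.
Augment In→C→A→Eg: bottleneck 2, flow now 9.
No augmenting path remains; maximum flow = 9.
By max-flow min-cut, the minimum cut capacity equals the max flow.
In the residual graph, reachable from In: {In}.
Min-cut edges: In→C (9); capacity 9 = 9.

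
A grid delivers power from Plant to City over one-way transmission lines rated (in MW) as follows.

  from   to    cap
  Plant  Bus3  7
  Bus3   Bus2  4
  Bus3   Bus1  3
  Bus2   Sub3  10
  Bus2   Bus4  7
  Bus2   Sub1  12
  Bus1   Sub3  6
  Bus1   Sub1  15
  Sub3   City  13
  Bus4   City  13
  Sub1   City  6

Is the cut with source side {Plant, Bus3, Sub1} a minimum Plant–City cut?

No — its capacity is 13, but the minimum cut has capacity 7.

Given cut capacity: 4 + 3 + 6 = 13.
Augment Plant→Bus3→Bus2→Sub3→City: bottleneck 4, flow now 4.
Augment Plant→Bus3→Bus1→Sub3→City: bottleneck 3, flow now 7.
No augmenting path remains; maximum flow = 7.
In the residual graph, reachable from Plant: {Plant}.
Min-cut edges: Plant→Bus3 (7); capacity 7 = 7.
Cut capacity 13 exceeds the max flow 7, so it is not minimum.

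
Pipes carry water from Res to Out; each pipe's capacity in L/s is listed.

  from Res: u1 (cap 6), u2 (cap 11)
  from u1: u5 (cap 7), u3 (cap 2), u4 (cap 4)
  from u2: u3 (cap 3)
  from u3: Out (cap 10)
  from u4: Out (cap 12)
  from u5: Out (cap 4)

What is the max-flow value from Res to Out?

Augment Res→u1→u3→Out: bottleneck 2, flow now 2.
Augment Res→u1→u4→Out: bottleneck 4, flow now 6.
Augment Res→u2→u3→Out: bottleneck 3, flow now 9.
No augmenting path remains; maximum flow = 9.
In the residual graph, reachable from Res: {Res, u2}.
Min-cut edges: Res→u1 (6), u2→u3 (3); capacity 6 + 3 = 9.
This cut is saturated, so no flow can exceed 9.

9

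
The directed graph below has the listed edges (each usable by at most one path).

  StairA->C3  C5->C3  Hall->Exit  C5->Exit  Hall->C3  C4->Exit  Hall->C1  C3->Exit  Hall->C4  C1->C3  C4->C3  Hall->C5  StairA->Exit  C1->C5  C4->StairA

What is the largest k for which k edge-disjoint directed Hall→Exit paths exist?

4

Assign every edge capacity 1; by Menger, the answer equals the max flow.
Path Hall→Exit (+1); total 1.
Path Hall→C4→Exit (+1); total 2.
Path Hall→C5→Exit (+1); total 3.
Path Hall→C3→Exit (+1); total 4.
No residual Hall→Exit path; max flow = 4.
Certifying cut of size 4: {C3→Exit, C5→Exit, Hall→C4, Hall→Exit}.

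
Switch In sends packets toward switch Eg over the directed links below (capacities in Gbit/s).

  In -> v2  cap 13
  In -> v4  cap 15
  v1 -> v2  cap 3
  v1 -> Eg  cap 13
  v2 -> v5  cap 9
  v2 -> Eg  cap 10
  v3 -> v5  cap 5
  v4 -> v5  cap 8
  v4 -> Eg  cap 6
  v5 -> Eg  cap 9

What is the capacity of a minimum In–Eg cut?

Augment In→v2→Eg: bottleneck 10, flow now 10.
Augment In→v4→Eg: bottleneck 6, flow now 16.
Augment In→v2→v5→Eg: bottleneck 3, flow now 19.
Augment In→v4→v5→Eg: bottleneck 6, flow now 25.
No augmenting path remains; maximum flow = 25.
By max-flow min-cut, the minimum cut capacity equals the max flow.
In the residual graph, reachable from In: {In, v2, v4, v5}.
Min-cut edges: v2→Eg (10), v4→Eg (6), v5→Eg (9); capacity 10 + 6 + 9 = 25.

25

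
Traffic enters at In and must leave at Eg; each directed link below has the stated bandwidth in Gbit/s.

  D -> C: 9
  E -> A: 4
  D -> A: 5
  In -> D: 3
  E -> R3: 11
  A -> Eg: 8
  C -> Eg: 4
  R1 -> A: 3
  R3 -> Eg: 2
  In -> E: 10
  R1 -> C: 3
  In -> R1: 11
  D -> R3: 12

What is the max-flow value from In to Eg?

Augment In→E→A→Eg: bottleneck 4, flow now 4.
Augment In→E→R3→Eg: bottleneck 2, flow now 6.
Augment In→R1→A→Eg: bottleneck 3, flow now 9.
Augment In→R1→C→Eg: bottleneck 3, flow now 12.
Augment In→D→A→Eg: bottleneck 1, flow now 13.
Augment In→D→C→Eg: bottleneck 1, flow now 14.
No augmenting path remains; maximum flow = 14.
In the residual graph, reachable from In: {In, E, R1, D, A, R3, C}.
Min-cut edges: A→Eg (8), R3→Eg (2), C→Eg (4); capacity 8 + 2 + 4 = 14.
This cut is saturated, so no flow can exceed 14.

14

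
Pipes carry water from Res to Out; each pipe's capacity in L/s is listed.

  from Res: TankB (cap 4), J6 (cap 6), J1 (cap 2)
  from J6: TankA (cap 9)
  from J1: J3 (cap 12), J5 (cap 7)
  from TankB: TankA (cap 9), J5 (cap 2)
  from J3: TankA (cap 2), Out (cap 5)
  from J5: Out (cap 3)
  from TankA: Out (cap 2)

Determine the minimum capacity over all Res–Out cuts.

6

Augment Res→J6→TankA→Out: bottleneck 2, flow now 2.
Augment Res→J1→J3→Out: bottleneck 2, flow now 4.
Augment Res→TankB→J5→Out: bottleneck 2, flow now 6.
No augmenting path remains; maximum flow = 6.
By max-flow min-cut, the minimum cut capacity equals the max flow.
In the residual graph, reachable from Res: {Res, J6, TankB, TankA}.
Min-cut edges: Res→J1 (2), TankB→J5 (2), TankA→Out (2); capacity 2 + 2 + 2 = 6.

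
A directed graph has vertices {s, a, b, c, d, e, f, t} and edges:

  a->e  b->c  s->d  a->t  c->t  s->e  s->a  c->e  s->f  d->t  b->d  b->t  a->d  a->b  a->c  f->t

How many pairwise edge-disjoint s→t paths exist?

3

Assign every edge capacity 1; by Menger, the answer equals the max flow.
Path s→a→t (+1); total 1.
Path s→d→t (+1); total 2.
Path s→f→t (+1); total 3.
No residual s→t path; max flow = 3.
Certifying cut of size 3: {s→a, s→d, s→f}.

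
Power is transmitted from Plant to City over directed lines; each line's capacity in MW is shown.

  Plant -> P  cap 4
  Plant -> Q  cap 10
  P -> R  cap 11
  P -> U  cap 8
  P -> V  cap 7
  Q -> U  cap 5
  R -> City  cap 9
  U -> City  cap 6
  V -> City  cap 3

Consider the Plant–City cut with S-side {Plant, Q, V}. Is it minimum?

Given cut capacity: 4 + 5 + 3 = 12.
Augment Plant→P→R→City: bottleneck 4, flow now 4.
Augment Plant→Q→U→City: bottleneck 5, flow now 9.
No augmenting path remains; maximum flow = 9.
In the residual graph, reachable from Plant: {Plant, Q}.
Min-cut edges: Plant→P (4), Q→U (5); capacity 4 + 5 = 9.
Cut capacity 12 exceeds the max flow 9, so it is not minimum.

No — its capacity is 12, but the minimum cut has capacity 9.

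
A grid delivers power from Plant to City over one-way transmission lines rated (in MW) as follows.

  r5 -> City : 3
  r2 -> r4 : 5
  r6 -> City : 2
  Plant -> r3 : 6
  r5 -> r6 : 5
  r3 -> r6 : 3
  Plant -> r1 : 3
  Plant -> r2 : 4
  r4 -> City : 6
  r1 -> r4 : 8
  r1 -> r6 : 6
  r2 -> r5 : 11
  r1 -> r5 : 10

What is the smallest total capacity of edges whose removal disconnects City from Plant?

Augment Plant→r1→r4→City: bottleneck 3, flow now 3.
Augment Plant→r2→r4→City: bottleneck 3, flow now 6.
Augment Plant→r2→r5→City: bottleneck 1, flow now 7.
Augment Plant→r3→r6→City: bottleneck 2, flow now 9.
No augmenting path remains; maximum flow = 9.
By max-flow min-cut, the minimum cut capacity equals the max flow.
In the residual graph, reachable from Plant: {Plant, r3, r6}.
Min-cut edges: Plant→r1 (3), Plant→r2 (4), r6→City (2); capacity 3 + 4 + 2 = 9.

9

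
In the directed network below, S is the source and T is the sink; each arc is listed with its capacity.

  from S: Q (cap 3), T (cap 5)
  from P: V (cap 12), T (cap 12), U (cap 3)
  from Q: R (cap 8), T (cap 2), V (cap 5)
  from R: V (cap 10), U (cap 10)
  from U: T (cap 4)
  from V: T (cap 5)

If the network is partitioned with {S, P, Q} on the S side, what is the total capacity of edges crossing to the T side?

Edges leaving {S, P, Q}: S→T (5), P→U (3), P→V (12), P→T (12), Q→R (8), Q→V (5), Q→T (2).
Cut capacity = 5 + 3 + 12 + 12 + 8 + 5 + 2 = 47.

47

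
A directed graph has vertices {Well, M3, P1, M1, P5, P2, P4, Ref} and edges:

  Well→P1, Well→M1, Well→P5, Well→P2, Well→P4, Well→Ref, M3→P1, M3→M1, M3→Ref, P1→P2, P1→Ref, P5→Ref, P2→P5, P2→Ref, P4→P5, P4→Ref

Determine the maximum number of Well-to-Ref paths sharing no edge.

Assign every edge capacity 1; by Menger, the answer equals the max flow.
Path Well→Ref (+1); total 1.
Path Well→P1→Ref (+1); total 2.
Path Well→P5→Ref (+1); total 3.
Path Well→P2→Ref (+1); total 4.
Path Well→P4→Ref (+1); total 5.
No residual Well→Ref path; max flow = 5.
Certifying cut of size 5: {Well→P1, Well→P2, Well→P4, Well→P5, Well→Ref}.

5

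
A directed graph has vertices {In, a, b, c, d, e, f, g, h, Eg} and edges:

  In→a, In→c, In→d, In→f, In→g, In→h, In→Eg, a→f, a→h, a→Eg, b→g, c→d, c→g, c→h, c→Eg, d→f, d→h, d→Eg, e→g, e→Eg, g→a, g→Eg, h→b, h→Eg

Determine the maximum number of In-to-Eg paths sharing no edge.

6

Assign every edge capacity 1; by Menger, the answer equals the max flow.
Path In→Eg (+1); total 1.
Path In→a→Eg (+1); total 2.
Path In→c→Eg (+1); total 3.
Path In→d→Eg (+1); total 4.
Path In→g→Eg (+1); total 5.
Path In→h→Eg (+1); total 6.
No residual In→Eg path; max flow = 6.
Certifying cut of size 6: {In→Eg, In→a, In→c, In→d, In→g, In→h}.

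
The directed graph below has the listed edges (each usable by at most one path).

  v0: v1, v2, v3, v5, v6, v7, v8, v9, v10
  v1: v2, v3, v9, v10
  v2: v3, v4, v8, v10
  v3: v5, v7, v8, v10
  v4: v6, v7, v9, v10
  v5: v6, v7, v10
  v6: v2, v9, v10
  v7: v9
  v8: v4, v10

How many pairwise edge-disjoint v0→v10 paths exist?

7

Assign every edge capacity 1; by Menger, the answer equals the max flow.
Path v0→v10 (+1); total 1.
Path v0→v1→v10 (+1); total 2.
Path v0→v2→v10 (+1); total 3.
Path v0→v3→v10 (+1); total 4.
Path v0→v5→v10 (+1); total 5.
Path v0→v6→v10 (+1); total 6.
Path v0→v8→v10 (+1); total 7.
No residual v0→v10 path; max flow = 7.
Certifying cut of size 7: {v0→v1, v0→v10, v0→v2, v0→v3, v0→v5, v0→v6, v0→v8}.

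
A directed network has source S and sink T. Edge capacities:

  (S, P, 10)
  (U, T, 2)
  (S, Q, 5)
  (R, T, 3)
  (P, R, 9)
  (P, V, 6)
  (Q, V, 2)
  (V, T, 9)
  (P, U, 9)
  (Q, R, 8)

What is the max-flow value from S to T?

13

Augment S→P→R→T: bottleneck 3, flow now 3.
Augment S→P→U→T: bottleneck 2, flow now 5.
Augment S→P→V→T: bottleneck 5, flow now 10.
Augment S→Q→V→T: bottleneck 2, flow now 12.
Augment S→Q→R→P→V→T: bottleneck 1, flow now 13. (uses reverse residual edge)
No augmenting path remains; maximum flow = 13.
In the residual graph, reachable from S: {S, P, Q, R, U}.
Min-cut edges: P→V (6), Q→V (2), R→T (3), U→T (2); capacity 6 + 2 + 3 + 2 = 13.
This cut is saturated, so no flow can exceed 13.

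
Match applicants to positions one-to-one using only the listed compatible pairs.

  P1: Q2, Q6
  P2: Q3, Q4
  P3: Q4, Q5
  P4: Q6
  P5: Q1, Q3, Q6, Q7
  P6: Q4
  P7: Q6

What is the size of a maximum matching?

Unit-capacity flow: source→left, listed edges, right→sink; max matching = max flow.
Augmenting path P1→Q2 (+1); matched 1.
Augmenting path P2→Q3 (+1); matched 2.
Augmenting path P3→Q4 (+1); matched 3.
Augmenting path P4→Q6 (+1); matched 4.
Augmenting path P5→Q1 (+1); matched 5.
Augmenting path P6→Q4→P3→Q5 (+1); matched 6.
No augmenting path remains; maximum matching = 6.
König certificate: {P1, P2, P3, P5, P6, Q6} is a vertex cover of size 6 (every listed pair touches it), so no matching can be larger.

6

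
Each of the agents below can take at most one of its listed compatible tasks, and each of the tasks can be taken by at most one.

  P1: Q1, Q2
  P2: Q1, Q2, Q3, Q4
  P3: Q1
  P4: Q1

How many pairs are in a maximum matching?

3

Unit-capacity flow: source→left, listed edges, right→sink; max matching = max flow.
Augmenting path P1→Q1 (+1); matched 1.
Augmenting path P2→Q2 (+1); matched 2.
Augmenting path P3→Q1→P1→Q2→P2→Q3 (+1); matched 3.
No augmenting path remains; maximum matching = 3.
König certificate: {P1, P2, Q1} is a vertex cover of size 3 (every listed pair touches it), so no matching can be larger.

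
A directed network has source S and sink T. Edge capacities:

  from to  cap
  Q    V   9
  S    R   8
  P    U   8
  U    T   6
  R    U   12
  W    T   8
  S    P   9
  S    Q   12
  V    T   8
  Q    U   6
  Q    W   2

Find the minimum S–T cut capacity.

Augment S→P→U→T: bottleneck 6, flow now 6.
Augment S→Q→V→T: bottleneck 8, flow now 14.
Augment S→Q→W→T: bottleneck 2, flow now 16.
No augmenting path remains; maximum flow = 16.
By max-flow min-cut, the minimum cut capacity equals the max flow.
In the residual graph, reachable from S: {S, P, Q, R, U, V}.
Min-cut edges: Q→W (2), U→T (6), V→T (8); capacity 2 + 6 + 8 = 16.

16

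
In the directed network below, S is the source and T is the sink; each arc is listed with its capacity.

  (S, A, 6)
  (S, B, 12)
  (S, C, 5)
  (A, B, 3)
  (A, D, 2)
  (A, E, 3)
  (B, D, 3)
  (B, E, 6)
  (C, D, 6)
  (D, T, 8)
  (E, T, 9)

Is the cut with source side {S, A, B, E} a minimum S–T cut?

No — its capacity is 19, but the minimum cut has capacity 17.

Given cut capacity: 5 + 2 + 3 + 9 = 19.
Augment S→A→D→T: bottleneck 2, flow now 2.
Augment S→A→E→T: bottleneck 3, flow now 5.
Augment S→B→D→T: bottleneck 3, flow now 8.
Augment S→B→E→T: bottleneck 6, flow now 14.
Augment S→C→D→T: bottleneck 3, flow now 17.
No augmenting path remains; maximum flow = 17.
In the residual graph, reachable from S: {S, A, B, C, D}.
Min-cut edges: A→E (3), B→E (6), D→T (8); capacity 3 + 6 + 8 = 17.
Cut capacity 19 exceeds the max flow 17, so it is not minimum.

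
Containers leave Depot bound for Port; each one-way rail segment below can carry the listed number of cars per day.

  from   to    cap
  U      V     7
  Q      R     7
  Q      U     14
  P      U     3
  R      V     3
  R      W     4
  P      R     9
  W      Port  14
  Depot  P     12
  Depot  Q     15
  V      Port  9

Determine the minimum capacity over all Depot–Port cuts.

13

Augment Depot→P→R→V→Port: bottleneck 3, flow now 3.
Augment Depot→P→R→W→Port: bottleneck 4, flow now 7.
Augment Depot→P→U→V→Port: bottleneck 3, flow now 10.
Augment Depot→Q→U→V→Port: bottleneck 3, flow now 13.
No augmenting path remains; maximum flow = 13.
By max-flow min-cut, the minimum cut capacity equals the max flow.
In the residual graph, reachable from Depot: {Depot, P, Q, R, U, V}.
Min-cut edges: R→W (4), V→Port (9); capacity 4 + 9 = 13.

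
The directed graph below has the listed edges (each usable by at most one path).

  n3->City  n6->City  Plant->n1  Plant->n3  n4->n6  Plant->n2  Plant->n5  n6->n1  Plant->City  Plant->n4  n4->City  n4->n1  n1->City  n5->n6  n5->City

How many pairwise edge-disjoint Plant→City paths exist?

5

Assign every edge capacity 1; by Menger, the answer equals the max flow.
Path Plant→City (+1); total 1.
Path Plant→n1→City (+1); total 2.
Path Plant→n3→City (+1); total 3.
Path Plant→n4→City (+1); total 4.
Path Plant→n5→City (+1); total 5.
No residual Plant→City path; max flow = 5.
Certifying cut of size 5: {Plant→City, Plant→n1, Plant→n3, Plant→n4, Plant→n5}.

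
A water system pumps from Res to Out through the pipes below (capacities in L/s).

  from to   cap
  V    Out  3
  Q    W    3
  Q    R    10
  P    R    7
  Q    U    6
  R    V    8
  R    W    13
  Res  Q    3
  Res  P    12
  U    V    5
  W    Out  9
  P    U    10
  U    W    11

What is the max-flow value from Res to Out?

Augment Res→Q→W→Out: bottleneck 3, flow now 3.
Augment Res→P→R→V→Out: bottleneck 3, flow now 6.
Augment Res→P→R→W→Out: bottleneck 4, flow now 10.
Augment Res→P→U→W→Out: bottleneck 2, flow now 12.
No augmenting path remains; maximum flow = 12.
In the residual graph, reachable from Res: {Res, P, Q, R, U, V, W}.
Min-cut edges: V→Out (3), W→Out (9); capacity 3 + 9 = 12.
This cut is saturated, so no flow can exceed 12.

12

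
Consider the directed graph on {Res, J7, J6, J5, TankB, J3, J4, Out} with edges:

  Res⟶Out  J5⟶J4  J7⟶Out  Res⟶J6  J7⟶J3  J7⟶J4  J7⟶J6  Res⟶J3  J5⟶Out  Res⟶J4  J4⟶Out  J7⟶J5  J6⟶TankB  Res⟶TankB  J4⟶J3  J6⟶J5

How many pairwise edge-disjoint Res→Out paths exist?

Assign every edge capacity 1; by Menger, the answer equals the max flow.
Path Res→Out (+1); total 1.
Path Res→J4→Out (+1); total 2.
Path Res→J6→J5→Out (+1); total 3.
No residual Res→Out path; max flow = 3.
Certifying cut of size 3: {Res→J4, Res→J6, Res→Out}.

3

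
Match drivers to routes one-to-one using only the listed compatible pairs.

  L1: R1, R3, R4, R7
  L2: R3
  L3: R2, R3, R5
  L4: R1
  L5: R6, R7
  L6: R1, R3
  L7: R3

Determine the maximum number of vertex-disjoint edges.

5

Unit-capacity flow: source→left, listed edges, right→sink; max matching = max flow.
Augmenting path L1→R1 (+1); matched 1.
Augmenting path L2→R3 (+1); matched 2.
Augmenting path L3→R2 (+1); matched 3.
Augmenting path L5→R6 (+1); matched 4.
Augmenting path L4→R1→L1→R4 (+1); matched 5.
No augmenting path remains; maximum matching = 5.
König certificate: {L1, L3, L5, R1, R3} is a vertex cover of size 5 (every listed pair touches it), so no matching can be larger.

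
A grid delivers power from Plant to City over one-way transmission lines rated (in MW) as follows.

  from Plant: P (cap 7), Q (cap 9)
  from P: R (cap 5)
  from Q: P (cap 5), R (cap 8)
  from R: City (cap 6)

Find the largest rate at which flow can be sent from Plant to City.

6

Augment Plant→P→R→City: bottleneck 5, flow now 5.
Augment Plant→Q→R→City: bottleneck 1, flow now 6.
No augmenting path remains; maximum flow = 6.
In the residual graph, reachable from Plant: {Plant, P, Q, R}.
Min-cut edges: R→City (6); capacity 6 = 6.
This cut is saturated, so no flow can exceed 6.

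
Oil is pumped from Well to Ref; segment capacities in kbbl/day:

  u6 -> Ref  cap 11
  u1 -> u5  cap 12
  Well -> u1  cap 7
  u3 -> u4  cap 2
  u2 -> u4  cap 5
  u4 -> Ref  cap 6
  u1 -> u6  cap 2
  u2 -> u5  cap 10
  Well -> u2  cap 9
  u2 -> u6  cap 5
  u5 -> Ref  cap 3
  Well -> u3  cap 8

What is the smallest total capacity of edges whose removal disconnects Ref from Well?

16

Augment Well→u1→u5→Ref: bottleneck 3, flow now 3.
Augment Well→u1→u6→Ref: bottleneck 2, flow now 5.
Augment Well→u2→u4→Ref: bottleneck 5, flow now 10.
Augment Well→u2→u6→Ref: bottleneck 4, flow now 14.
Augment Well→u3→u4→Ref: bottleneck 1, flow now 15.
Augment Well→u3→u4→u2→u6→Ref: bottleneck 1, flow now 16. (uses reverse residual edge)
No augmenting path remains; maximum flow = 16.
By max-flow min-cut, the minimum cut capacity equals the max flow.
In the residual graph, reachable from Well: {Well, u1, u3, u5}.
Min-cut edges: Well→u2 (9), u1→u6 (2), u3→u4 (2), u5→Ref (3); capacity 9 + 2 + 2 + 3 = 16.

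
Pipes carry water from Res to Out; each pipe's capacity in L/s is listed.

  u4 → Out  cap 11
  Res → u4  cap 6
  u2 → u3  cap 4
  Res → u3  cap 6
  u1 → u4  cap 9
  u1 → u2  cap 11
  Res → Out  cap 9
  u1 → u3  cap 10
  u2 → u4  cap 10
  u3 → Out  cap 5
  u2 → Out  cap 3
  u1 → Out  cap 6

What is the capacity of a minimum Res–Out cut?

20

Augment Res→Out: bottleneck 9, flow now 9.
Augment Res→u3→Out: bottleneck 5, flow now 14.
Augment Res→u4→Out: bottleneck 6, flow now 20.
No augmenting path remains; maximum flow = 20.
By max-flow min-cut, the minimum cut capacity equals the max flow.
In the residual graph, reachable from Res: {Res, u3}.
Min-cut edges: Res→u4 (6), Res→Out (9), u3→Out (5); capacity 6 + 9 + 5 = 20.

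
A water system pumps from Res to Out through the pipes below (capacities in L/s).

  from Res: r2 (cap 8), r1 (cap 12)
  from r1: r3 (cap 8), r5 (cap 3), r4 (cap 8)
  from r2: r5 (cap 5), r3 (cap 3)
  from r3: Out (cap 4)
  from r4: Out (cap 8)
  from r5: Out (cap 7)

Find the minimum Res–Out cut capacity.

19

Augment Res→r1→r3→Out: bottleneck 4, flow now 4.
Augment Res→r1→r4→Out: bottleneck 8, flow now 12.
Augment Res→r2→r5→Out: bottleneck 5, flow now 17.
Augment Res→r2→r3→r1→r5→Out: bottleneck 2, flow now 19. (uses reverse residual edge)
No augmenting path remains; maximum flow = 19.
By max-flow min-cut, the minimum cut capacity equals the max flow.
In the residual graph, reachable from Res: {Res, r1, r2, r3, r5}.
Min-cut edges: r1→r4 (8), r3→Out (4), r5→Out (7); capacity 8 + 4 + 7 = 19.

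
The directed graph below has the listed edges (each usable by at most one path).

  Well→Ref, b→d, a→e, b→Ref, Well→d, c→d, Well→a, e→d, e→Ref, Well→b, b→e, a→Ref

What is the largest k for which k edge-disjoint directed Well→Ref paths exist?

Assign every edge capacity 1; by Menger, the answer equals the max flow.
Path Well→Ref (+1); total 1.
Path Well→a→Ref (+1); total 2.
Path Well→b→Ref (+1); total 3.
No residual Well→Ref path; max flow = 3.
Certifying cut of size 3: {Well→Ref, Well→a, Well→b}.

3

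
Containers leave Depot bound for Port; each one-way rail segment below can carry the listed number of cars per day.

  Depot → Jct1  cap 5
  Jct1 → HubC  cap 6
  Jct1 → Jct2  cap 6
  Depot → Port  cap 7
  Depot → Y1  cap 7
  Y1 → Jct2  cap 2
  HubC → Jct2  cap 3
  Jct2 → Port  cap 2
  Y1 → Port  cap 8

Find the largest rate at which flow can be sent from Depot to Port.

16

Augment Depot→Port: bottleneck 7, flow now 7.
Augment Depot→Y1→Port: bottleneck 7, flow now 14.
Augment Depot→Jct1→Jct2→Port: bottleneck 2, flow now 16.
No augmenting path remains; maximum flow = 16.
In the residual graph, reachable from Depot: {Depot, Jct1, HubC, Jct2}.
Min-cut edges: Depot→Y1 (7), Depot→Port (7), Jct2→Port (2); capacity 7 + 7 + 2 = 16.
This cut is saturated, so no flow can exceed 16.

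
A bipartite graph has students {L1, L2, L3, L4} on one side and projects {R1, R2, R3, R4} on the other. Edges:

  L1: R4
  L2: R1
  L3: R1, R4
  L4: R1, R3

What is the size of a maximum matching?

3

Unit-capacity flow: source→left, listed edges, right→sink; max matching = max flow.
Augmenting path L1→R4 (+1); matched 1.
Augmenting path L2→R1 (+1); matched 2.
Augmenting path L4→R3 (+1); matched 3.
No augmenting path remains; maximum matching = 3.
König certificate: {L4, R1, R4} is a vertex cover of size 3 (every listed pair touches it), so no matching can be larger.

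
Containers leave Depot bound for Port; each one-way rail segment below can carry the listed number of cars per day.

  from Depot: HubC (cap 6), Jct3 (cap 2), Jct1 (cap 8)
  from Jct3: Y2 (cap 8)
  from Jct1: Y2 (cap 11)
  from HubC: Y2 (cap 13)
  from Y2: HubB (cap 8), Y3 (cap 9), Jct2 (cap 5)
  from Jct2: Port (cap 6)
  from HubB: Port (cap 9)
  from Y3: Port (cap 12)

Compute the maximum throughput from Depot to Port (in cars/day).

16

Augment Depot→Jct3→Y2→Jct2→Port: bottleneck 2, flow now 2.
Augment Depot→Jct1→Y2→Jct2→Port: bottleneck 3, flow now 5.
Augment Depot→Jct1→Y2→HubB→Port: bottleneck 5, flow now 10.
Augment Depot→HubC→Y2→HubB→Port: bottleneck 3, flow now 13.
Augment Depot→HubC→Y2→Y3→Port: bottleneck 3, flow now 16.
No augmenting path remains; maximum flow = 16.
In the residual graph, reachable from Depot: {Depot}.
Min-cut edges: Depot→Jct3 (2), Depot→Jct1 (8), Depot→HubC (6); capacity 2 + 8 + 6 = 16.
This cut is saturated, so no flow can exceed 16.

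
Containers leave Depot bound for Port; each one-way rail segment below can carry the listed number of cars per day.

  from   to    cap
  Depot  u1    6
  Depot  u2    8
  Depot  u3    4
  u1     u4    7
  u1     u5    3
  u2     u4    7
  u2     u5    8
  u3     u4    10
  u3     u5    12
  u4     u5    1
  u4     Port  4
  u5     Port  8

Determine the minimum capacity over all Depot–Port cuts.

12

Augment Depot→u1→u4→Port: bottleneck 4, flow now 4.
Augment Depot→u1→u5→Port: bottleneck 2, flow now 6.
Augment Depot→u2→u5→Port: bottleneck 6, flow now 12.
No augmenting path remains; maximum flow = 12.
By max-flow min-cut, the minimum cut capacity equals the max flow.
In the residual graph, reachable from Depot: {Depot, u1, u2, u3, u4, u5}.
Min-cut edges: u4→Port (4), u5→Port (8); capacity 4 + 8 = 12.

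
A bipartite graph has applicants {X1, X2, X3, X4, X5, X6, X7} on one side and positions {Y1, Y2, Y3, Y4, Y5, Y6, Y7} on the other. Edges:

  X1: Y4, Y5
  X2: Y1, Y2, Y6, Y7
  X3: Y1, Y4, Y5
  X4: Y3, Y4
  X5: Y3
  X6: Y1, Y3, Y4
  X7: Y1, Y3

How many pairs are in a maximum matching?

5

Unit-capacity flow: source→left, listed edges, right→sink; max matching = max flow.
Augmenting path X1→Y4 (+1); matched 1.
Augmenting path X2→Y1 (+1); matched 2.
Augmenting path X3→Y5 (+1); matched 3.
Augmenting path X4→Y3 (+1); matched 4.
Augmenting path X6→Y1→X2→Y2 (+1); matched 5.
No augmenting path remains; maximum matching = 5.
König certificate: {X2, Y1, Y3, Y4, Y5} is a vertex cover of size 5 (every listed pair touches it), so no matching can be larger.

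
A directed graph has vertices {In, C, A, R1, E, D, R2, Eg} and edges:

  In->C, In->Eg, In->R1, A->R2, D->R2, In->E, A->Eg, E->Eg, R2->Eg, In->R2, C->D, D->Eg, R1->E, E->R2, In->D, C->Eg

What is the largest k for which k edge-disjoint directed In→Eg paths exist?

5

Assign every edge capacity 1; by Menger, the answer equals the max flow.
Path In→Eg (+1); total 1.
Path In→C→Eg (+1); total 2.
Path In→E→Eg (+1); total 3.
Path In→D→Eg (+1); total 4.
Path In→R2→Eg (+1); total 5.
No residual In→Eg path; max flow = 5.
Certifying cut of size 5: {E→Eg, In→C, In→D, In→Eg, R2→Eg}.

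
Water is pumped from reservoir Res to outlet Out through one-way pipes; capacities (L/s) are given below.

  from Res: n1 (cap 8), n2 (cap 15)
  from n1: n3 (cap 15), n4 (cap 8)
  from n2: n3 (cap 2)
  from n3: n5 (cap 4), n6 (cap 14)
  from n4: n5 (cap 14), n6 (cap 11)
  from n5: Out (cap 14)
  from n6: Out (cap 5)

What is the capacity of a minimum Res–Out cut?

10

Augment Res→n1→n3→n5→Out: bottleneck 4, flow now 4.
Augment Res→n1→n3→n6→Out: bottleneck 4, flow now 8.
Augment Res→n2→n3→n6→Out: bottleneck 1, flow now 9.
Augment Res→n2→n3→n1→n4→n5→Out: bottleneck 1, flow now 10. (uses reverse residual edge)
No augmenting path remains; maximum flow = 10.
By max-flow min-cut, the minimum cut capacity equals the max flow.
In the residual graph, reachable from Res: {Res, n2}.
Min-cut edges: Res→n1 (8), n2→n3 (2); capacity 8 + 2 = 10.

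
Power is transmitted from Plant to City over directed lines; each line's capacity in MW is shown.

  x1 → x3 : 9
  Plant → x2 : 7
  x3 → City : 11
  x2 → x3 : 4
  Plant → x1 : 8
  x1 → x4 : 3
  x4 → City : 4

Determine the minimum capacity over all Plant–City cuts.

12

Augment Plant→x1→x3→City: bottleneck 8, flow now 8.
Augment Plant→x2→x3→City: bottleneck 3, flow now 11.
Augment Plant→x2→x3→x1→x4→City: bottleneck 1, flow now 12. (uses reverse residual edge)
No augmenting path remains; maximum flow = 12.
By max-flow min-cut, the minimum cut capacity equals the max flow.
In the residual graph, reachable from Plant: {Plant, x2}.
Min-cut edges: Plant→x1 (8), x2→x3 (4); capacity 8 + 4 = 12.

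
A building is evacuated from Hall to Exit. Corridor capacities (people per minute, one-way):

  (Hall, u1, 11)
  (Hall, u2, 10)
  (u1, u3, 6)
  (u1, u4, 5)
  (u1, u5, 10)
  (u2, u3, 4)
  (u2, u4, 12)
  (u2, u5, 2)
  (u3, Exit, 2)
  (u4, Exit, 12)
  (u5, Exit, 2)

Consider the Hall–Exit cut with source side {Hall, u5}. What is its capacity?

23

Edges leaving {Hall, u5}: Hall→u1 (11), Hall→u2 (10), u5→Exit (2).
Cut capacity = 11 + 10 + 2 = 23.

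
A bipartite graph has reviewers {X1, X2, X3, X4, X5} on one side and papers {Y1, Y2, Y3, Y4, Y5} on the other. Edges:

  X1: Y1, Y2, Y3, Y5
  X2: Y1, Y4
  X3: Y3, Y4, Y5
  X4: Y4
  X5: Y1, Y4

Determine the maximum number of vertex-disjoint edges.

4

Unit-capacity flow: source→left, listed edges, right→sink; max matching = max flow.
Augmenting path X1→Y1 (+1); matched 1.
Augmenting path X2→Y4 (+1); matched 2.
Augmenting path X3→Y3 (+1); matched 3.
Augmenting path X5→Y1→X1→Y2 (+1); matched 4.
No augmenting path remains; maximum matching = 4.
König certificate: {X1, X3, Y1, Y4} is a vertex cover of size 4 (every listed pair touches it), so no matching can be larger.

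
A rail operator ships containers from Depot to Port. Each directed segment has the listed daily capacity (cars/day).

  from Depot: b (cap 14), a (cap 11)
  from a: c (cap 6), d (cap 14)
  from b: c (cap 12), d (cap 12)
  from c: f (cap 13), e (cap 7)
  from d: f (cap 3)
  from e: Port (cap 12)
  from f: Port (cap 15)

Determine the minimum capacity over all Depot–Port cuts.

21

Augment Depot→a→c→e→Port: bottleneck 6, flow now 6.
Augment Depot→a→d→f→Port: bottleneck 3, flow now 9.
Augment Depot→b→c→e→Port: bottleneck 1, flow now 10.
Augment Depot→b→c→f→Port: bottleneck 11, flow now 21.
No augmenting path remains; maximum flow = 21.
By max-flow min-cut, the minimum cut capacity equals the max flow.
In the residual graph, reachable from Depot: {Depot, a, b, d}.
Min-cut edges: a→c (6), b→c (12), d→f (3); capacity 6 + 12 + 3 = 21.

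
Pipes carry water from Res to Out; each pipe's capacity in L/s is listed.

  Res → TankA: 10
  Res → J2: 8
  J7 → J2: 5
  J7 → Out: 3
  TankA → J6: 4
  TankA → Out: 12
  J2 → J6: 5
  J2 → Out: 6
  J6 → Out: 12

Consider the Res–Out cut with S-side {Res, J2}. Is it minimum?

Given cut capacity: 10 + 5 + 6 = 21.
Augment Res→TankA→Out: bottleneck 10, flow now 10.
Augment Res→J2→Out: bottleneck 6, flow now 16.
Augment Res→J2→J6→Out: bottleneck 2, flow now 18.
No augmenting path remains; maximum flow = 18.
In the residual graph, reachable from Res: {Res}.
Min-cut edges: Res→TankA (10), Res→J2 (8); capacity 10 + 8 = 18.
Cut capacity 21 exceeds the max flow 18, so it is not minimum.

No — its capacity is 21, but the minimum cut has capacity 18.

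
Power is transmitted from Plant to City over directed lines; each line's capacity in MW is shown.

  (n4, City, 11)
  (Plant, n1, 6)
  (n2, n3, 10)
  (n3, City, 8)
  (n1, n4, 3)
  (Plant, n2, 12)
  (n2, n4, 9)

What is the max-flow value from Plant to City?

15

Augment Plant→n1→n4→City: bottleneck 3, flow now 3.
Augment Plant→n2→n3→City: bottleneck 8, flow now 11.
Augment Plant→n2→n4→City: bottleneck 4, flow now 15.
No augmenting path remains; maximum flow = 15.
In the residual graph, reachable from Plant: {Plant, n1}.
Min-cut edges: Plant→n2 (12), n1→n4 (3); capacity 12 + 3 = 15.
This cut is saturated, so no flow can exceed 15.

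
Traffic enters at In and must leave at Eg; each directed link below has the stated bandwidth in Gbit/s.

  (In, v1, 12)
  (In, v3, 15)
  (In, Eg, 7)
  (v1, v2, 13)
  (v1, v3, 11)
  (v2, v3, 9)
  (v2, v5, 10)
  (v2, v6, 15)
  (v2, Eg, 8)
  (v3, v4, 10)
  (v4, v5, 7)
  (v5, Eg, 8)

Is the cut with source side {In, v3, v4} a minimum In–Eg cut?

No — its capacity is 26, but the minimum cut has capacity 23.

Given cut capacity: 12 + 7 + 7 = 26.
Augment In→Eg: bottleneck 7, flow now 7.
Augment In→v1→v2→Eg: bottleneck 8, flow now 15.
Augment In→v1→v2→v5→Eg: bottleneck 4, flow now 19.
Augment In→v3→v4→v5→Eg: bottleneck 4, flow now 23.
No augmenting path remains; maximum flow = 23.
In the residual graph, reachable from In: {In, v1, v2, v3, v4, v5, v6}.
Min-cut edges: In→Eg (7), v2→Eg (8), v5→Eg (8); capacity 7 + 8 + 8 = 23.
Cut capacity 26 exceeds the max flow 23, so it is not minimum.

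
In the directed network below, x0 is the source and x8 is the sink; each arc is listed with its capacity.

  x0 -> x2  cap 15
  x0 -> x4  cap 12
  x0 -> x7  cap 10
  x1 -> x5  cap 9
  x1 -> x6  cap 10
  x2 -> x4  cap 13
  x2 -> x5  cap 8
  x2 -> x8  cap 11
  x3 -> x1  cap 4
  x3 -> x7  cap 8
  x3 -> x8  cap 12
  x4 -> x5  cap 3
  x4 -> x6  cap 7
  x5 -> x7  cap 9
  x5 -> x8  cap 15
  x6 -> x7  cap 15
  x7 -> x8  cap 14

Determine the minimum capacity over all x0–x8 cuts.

32

Augment x0→x2→x8: bottleneck 11, flow now 11.
Augment x0→x7→x8: bottleneck 10, flow now 21.
Augment x0→x2→x5→x8: bottleneck 4, flow now 25.
Augment x0→x4→x5→x8: bottleneck 3, flow now 28.
Augment x0→x4→x6→x7→x8: bottleneck 4, flow now 32.
No augmenting path remains; maximum flow = 32.
By max-flow min-cut, the minimum cut capacity equals the max flow.
In the residual graph, reachable from x0: {x0, x4, x6, x7}.
Min-cut edges: x0→x2 (15), x4→x5 (3), x7→x8 (14); capacity 15 + 3 + 14 = 32.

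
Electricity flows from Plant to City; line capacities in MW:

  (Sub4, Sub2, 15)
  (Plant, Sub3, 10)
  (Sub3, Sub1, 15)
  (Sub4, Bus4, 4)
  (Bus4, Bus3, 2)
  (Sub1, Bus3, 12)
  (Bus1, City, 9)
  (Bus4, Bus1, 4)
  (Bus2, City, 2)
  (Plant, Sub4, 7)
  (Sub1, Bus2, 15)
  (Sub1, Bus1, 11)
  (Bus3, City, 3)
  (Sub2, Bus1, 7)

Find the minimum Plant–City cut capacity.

14

Augment Plant→Sub4→Sub2→Bus1→City: bottleneck 7, flow now 7.
Augment Plant→Sub3→Sub1→Bus1→City: bottleneck 2, flow now 9.
Augment Plant→Sub3→Sub1→Bus2→City: bottleneck 2, flow now 11.
Augment Plant→Sub3→Sub1→Bus3→City: bottleneck 3, flow now 14.
No augmenting path remains; maximum flow = 14.
By max-flow min-cut, the minimum cut capacity equals the max flow.
In the residual graph, reachable from Plant: {Plant, Sub4, Sub3, Sub2, Bus4, Sub1, Bus1, Bus2, Bus3}.
Min-cut edges: Bus1→City (9), Bus2→City (2), Bus3→City (3); capacity 9 + 2 + 3 = 14.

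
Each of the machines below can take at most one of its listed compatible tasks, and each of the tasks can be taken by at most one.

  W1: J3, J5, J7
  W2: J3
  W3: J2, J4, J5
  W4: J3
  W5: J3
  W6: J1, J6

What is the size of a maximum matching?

4

Unit-capacity flow: source→left, listed edges, right→sink; max matching = max flow.
Augmenting path W1→J3 (+1); matched 1.
Augmenting path W3→J2 (+1); matched 2.
Augmenting path W6→J1 (+1); matched 3.
Augmenting path W2→J3→W1→J5 (+1); matched 4.
No augmenting path remains; maximum matching = 4.
König certificate: {W1, W3, W6, J3} is a vertex cover of size 4 (every listed pair touches it), so no matching can be larger.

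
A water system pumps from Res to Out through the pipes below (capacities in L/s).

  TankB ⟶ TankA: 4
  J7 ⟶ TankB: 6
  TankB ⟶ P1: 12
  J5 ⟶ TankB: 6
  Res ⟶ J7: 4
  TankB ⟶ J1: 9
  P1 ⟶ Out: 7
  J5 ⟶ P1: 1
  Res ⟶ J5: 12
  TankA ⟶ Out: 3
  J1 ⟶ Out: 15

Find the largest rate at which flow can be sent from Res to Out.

11

Augment Res→J5→P1→Out: bottleneck 1, flow now 1.
Augment Res→J7→TankB→J1→Out: bottleneck 4, flow now 5.
Augment Res→J5→TankB→J1→Out: bottleneck 5, flow now 10.
Augment Res→J5→TankB→TankA→Out: bottleneck 1, flow now 11.
No augmenting path remains; maximum flow = 11.
In the residual graph, reachable from Res: {Res, J5}.
Min-cut edges: Res→J7 (4), J5→TankB (6), J5→P1 (1); capacity 4 + 6 + 1 = 11.
This cut is saturated, so no flow can exceed 11.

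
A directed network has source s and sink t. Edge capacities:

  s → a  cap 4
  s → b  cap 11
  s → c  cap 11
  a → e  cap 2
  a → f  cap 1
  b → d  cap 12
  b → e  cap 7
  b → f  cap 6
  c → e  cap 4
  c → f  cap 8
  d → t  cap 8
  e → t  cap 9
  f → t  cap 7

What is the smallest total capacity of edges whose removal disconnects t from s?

Augment s→a→e→t: bottleneck 2, flow now 2.
Augment s→a→f→t: bottleneck 1, flow now 3.
Augment s→b→d→t: bottleneck 8, flow now 11.
Augment s→b→e→t: bottleneck 3, flow now 14.
Augment s→c→e→t: bottleneck 4, flow now 18.
Augment s→c→f→t: bottleneck 6, flow now 24.
No augmenting path remains; maximum flow = 24.
By max-flow min-cut, the minimum cut capacity equals the max flow.
In the residual graph, reachable from s: {s, a, c, f}.
Min-cut edges: s→b (11), a→e (2), c→e (4), f→t (7); capacity 11 + 2 + 4 + 7 = 24.

24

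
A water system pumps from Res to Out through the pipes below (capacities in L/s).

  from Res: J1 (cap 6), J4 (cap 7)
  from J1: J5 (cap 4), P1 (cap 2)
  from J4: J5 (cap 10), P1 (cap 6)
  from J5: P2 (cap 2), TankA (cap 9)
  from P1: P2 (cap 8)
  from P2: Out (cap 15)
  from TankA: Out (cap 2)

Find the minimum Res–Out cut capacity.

12

Augment Res→J1→J5→P2→Out: bottleneck 2, flow now 2.
Augment Res→J1→J5→TankA→Out: bottleneck 2, flow now 4.
Augment Res→J1→P1→P2→Out: bottleneck 2, flow now 6.
Augment Res→J4→P1→P2→Out: bottleneck 6, flow now 12.
No augmenting path remains; maximum flow = 12.
By max-flow min-cut, the minimum cut capacity equals the max flow.
In the residual graph, reachable from Res: {Res, J1, J4, J5, TankA}.
Min-cut edges: J1→P1 (2), J4→P1 (6), J5→P2 (2), TankA→Out (2); capacity 2 + 6 + 2 + 2 = 12.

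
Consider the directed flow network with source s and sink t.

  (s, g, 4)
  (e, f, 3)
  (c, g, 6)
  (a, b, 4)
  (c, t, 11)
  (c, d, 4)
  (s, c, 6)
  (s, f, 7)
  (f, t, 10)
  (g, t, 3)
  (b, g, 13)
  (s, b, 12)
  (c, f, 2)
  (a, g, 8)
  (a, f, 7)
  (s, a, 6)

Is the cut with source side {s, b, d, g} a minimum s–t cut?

No — its capacity is 22, but the minimum cut has capacity 19.

Given cut capacity: 6 + 6 + 7 + 3 = 22.
Augment s→c→t: bottleneck 6, flow now 6.
Augment s→f→t: bottleneck 7, flow now 13.
Augment s→g→t: bottleneck 3, flow now 16.
Augment s→a→f→t: bottleneck 3, flow now 19.
No augmenting path remains; maximum flow = 19.
In the residual graph, reachable from s: {s, a, b, f, g}.
Min-cut edges: s→c (6), f→t (10), g→t (3); capacity 6 + 10 + 3 = 19.
Cut capacity 22 exceeds the max flow 19, so it is not minimum.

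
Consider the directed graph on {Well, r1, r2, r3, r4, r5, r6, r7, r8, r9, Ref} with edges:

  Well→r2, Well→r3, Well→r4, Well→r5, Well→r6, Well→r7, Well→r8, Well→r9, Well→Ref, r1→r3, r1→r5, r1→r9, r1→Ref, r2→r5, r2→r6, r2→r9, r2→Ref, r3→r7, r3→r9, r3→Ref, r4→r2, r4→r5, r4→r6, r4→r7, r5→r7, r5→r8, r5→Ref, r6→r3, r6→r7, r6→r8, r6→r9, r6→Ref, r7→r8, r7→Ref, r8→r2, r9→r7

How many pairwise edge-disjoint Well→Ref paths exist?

Assign every edge capacity 1; by Menger, the answer equals the max flow.
Path Well→Ref (+1); total 1.
Path Well→r2→Ref (+1); total 2.
Path Well→r3→Ref (+1); total 3.
Path Well→r5→Ref (+1); total 4.
Path Well→r6→Ref (+1); total 5.
Path Well→r7→Ref (+1); total 6.
No residual Well→Ref path; max flow = 6.
Certifying cut of size 6: {Well→Ref, r2→Ref, r3→Ref, r5→Ref, r6→Ref, r7→Ref}.

6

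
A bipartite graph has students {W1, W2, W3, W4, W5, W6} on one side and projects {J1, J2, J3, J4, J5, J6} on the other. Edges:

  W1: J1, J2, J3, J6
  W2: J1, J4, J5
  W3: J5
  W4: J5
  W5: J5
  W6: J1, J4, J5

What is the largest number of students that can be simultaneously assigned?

Unit-capacity flow: source→left, listed edges, right→sink; max matching = max flow.
Augmenting path W1→J1 (+1); matched 1.
Augmenting path W2→J4 (+1); matched 2.
Augmenting path W3→J5 (+1); matched 3.
Augmenting path W6→J1→W1→J2 (+1); matched 4.
No augmenting path remains; maximum matching = 4.
König certificate: {W1, W2, W6, J5} is a vertex cover of size 4 (every listed pair touches it), so no matching can be larger.

4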